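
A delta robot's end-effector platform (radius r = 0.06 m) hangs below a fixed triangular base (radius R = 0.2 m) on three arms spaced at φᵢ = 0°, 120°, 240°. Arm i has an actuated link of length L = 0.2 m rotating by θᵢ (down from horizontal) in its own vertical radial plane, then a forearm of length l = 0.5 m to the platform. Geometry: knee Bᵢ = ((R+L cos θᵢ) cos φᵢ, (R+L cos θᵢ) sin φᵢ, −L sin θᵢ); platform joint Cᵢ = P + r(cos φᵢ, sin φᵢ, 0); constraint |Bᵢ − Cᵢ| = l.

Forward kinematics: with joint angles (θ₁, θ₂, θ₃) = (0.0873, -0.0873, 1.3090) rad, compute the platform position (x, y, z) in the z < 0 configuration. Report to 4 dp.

arm 1 at φ=0.0°: e+L cos θ1 = 0.3392;  centre 1 = (0.3392, 0.0000, -0.0174)
centre 2 = (0.3392·cos120.0°, 0.3392·sin120.0°, 0.0174) = (-0.1696, 0.2938, 0.0174)
centre 3 = (0.1918·cos240.0°, 0.1918·sin240.0°, -0.1932) = (-0.0959, -0.1661, -0.1932)
eliminate P² terms by subtracting sphere 1 from 2 and 3
linear system: -1.0177x+0.5876y = 0.0000−0.0698z; -0.8702x+-0.3321y = -0.0413−-0.3515z
Cramer: x(z) = 0.0286-0.2159z;  y(z) = 0.0495-0.4926z
sphere 1 gives Az²+Bz+C=0 with A=1.2893, B=0.1203, C=-0.1507;  B²−4AC=0.7918;  roots -0.3917, 0.2984;  negative root z = -0.3917
x = 0.1131, y = 0.2425

(0.1131, 0.2425, -0.3917)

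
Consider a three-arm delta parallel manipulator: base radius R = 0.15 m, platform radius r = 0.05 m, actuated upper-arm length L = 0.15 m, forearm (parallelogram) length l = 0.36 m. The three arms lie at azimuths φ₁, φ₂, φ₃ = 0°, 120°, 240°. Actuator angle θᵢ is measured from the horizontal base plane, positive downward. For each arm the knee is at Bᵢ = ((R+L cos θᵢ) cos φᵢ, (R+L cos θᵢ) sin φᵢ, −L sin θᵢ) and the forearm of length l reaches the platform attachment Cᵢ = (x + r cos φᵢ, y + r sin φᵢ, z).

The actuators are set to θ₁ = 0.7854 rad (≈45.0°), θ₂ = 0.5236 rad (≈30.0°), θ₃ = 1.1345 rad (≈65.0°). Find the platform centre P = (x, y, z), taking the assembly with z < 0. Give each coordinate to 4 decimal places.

(0.0110, 0.0912, -0.3945)

arm 1 at φ=0.0°: ρ1 = 0.2061;  O1 = (0.2061, 0.0000, -0.1061)
arm 2 at φ=120.0°: ρ2 = 0.2299;  O2 = (-0.1150, 0.1991, -0.0750)
O3 = (0.1634·cos240.0°, 0.1634·sin240.0°, -0.1359) = (-0.0817, -0.1415, -0.1359)
subtract pairs → two planes through P
linear system: -0.6420x+0.3982y = 0.0048−0.0621z; -0.5755x+-0.2830y = -0.0085−-0.0598z
Cramer: x(z) = 0.0050-0.0151z;  y(z) = 0.0200-0.1804z
quadratic in z: (1.0328)z²+(0.2110)z+(-0.0775)=0, √Δ=0.6039 → z ∈ {-0.3945, 0.1902}; z = -0.3945 (taking z<0)
x = 0.0110, y = 0.0912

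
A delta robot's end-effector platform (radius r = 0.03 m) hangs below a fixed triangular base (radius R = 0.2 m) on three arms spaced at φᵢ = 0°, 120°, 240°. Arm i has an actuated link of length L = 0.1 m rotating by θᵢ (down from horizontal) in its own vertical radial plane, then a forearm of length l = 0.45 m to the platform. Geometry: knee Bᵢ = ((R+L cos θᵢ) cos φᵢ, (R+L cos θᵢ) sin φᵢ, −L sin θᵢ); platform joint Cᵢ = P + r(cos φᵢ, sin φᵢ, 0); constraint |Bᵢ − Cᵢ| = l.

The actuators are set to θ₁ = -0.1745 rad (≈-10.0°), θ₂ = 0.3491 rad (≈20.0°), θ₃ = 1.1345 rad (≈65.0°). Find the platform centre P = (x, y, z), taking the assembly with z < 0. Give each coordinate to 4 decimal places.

arm 1 at φ=0.0°: (R−r)+L cos θ1 = 0.2685;  O1 = (0.2685, 0.0000, 0.0174)
O2 = (0.2640·cos120.0°, 0.2640·sin120.0°, -0.0342) = (-0.1320, 0.2286, -0.0342)
φ3=240.0°: virtual centre (-0.1061, -0.1838, -0.0906), radius l
subtract pairs → two planes through P
linear system: -0.8009x+0.4572y = -0.0015−-0.1031z; -0.7492x+-0.3676y = -0.0191−-0.2160z
det = 0.6370;  x = 0.0146+-0.2145z,  y = 0.0222+-0.1503z
into |P−O₁|² = l²: 1.0686z² + 0.0675z + -0.1373 = 0;  Δ = 0.5912;  z = -0.3914 or 0.3282 → z<0 root = -0.3914
x = 0.0986, y = 0.0810

(0.0986, 0.0810, -0.3914)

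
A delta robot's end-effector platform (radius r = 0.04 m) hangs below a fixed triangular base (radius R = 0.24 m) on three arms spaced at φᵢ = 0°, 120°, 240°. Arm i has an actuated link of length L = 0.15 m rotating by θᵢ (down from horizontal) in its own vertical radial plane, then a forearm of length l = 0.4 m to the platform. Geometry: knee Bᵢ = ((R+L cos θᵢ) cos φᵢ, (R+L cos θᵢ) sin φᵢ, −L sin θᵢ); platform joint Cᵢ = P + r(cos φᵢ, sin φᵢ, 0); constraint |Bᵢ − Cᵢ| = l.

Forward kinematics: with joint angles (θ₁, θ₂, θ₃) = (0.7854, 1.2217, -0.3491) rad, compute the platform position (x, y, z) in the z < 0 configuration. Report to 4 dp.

(-0.0222, -0.1404, -0.2864)

arm 1 at φ=0.0°: ρ1 = 0.3061;  O1 = (0.3061, 0.0000, -0.1061)
arm 2 at φ=120.0°: ρ2 = 0.2513;  O2 = (-0.1257, 0.2176, -0.1410)
arm 3 at φ=240.0°: ρ3 = 0.3410;  O3 = (-0.1705, -0.2953, 0.0513)
eliminate P² terms by subtracting sphere 1 from 2 and 3
[-0.8634 0.4353 -0.0698]·P = -0.0219;  [-0.9531 -0.5905 0.3147]·P = 0.0140
det = 0.9248;  x = 0.0074+0.1036z,  y = -0.0356+0.3658z
quadratic in z: (1.1445)z²+(0.1242)z+(-0.0583)=0, √Δ=0.5313 → z ∈ {-0.2864, 0.1778}; z = -0.2864 (taking z<0)
x = -0.0222, y = -0.1404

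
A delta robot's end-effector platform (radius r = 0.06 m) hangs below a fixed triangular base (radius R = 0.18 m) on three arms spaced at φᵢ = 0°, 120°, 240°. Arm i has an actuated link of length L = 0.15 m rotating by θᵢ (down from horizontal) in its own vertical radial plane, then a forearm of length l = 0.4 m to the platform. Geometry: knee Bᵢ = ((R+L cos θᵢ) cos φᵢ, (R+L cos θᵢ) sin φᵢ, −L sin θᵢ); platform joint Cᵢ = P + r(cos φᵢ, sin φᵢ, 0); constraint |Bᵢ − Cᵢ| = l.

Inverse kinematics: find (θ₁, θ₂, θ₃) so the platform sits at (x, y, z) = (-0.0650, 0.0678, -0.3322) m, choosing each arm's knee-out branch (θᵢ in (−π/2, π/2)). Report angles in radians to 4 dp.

θ₁ = 0.6107, θ₂ = -0.1746, θ₃ = 0.4364

arm 1 (φ=0.0°): x'=-0.0650, y'=0.0678
  e−x'=0.1850;  (l²−L²−(e−x')²−y'²−z²)/2L = -0.0389
  √(A²+B²)=0.3802;  θ1 = -1.0627+1.6734 ≈ 0.6107
rotate P by −φ2: (0.0912, 0.0224, -0.3322)
  A=0.0288, B=-0.3322, C=(l²−L²−A²−y'²−z²)/(2L)=0.0860
  θ2 = atan2(B,A) + arccos(C/0.3334) = -0.1746
arm 3 (φ=240.0°): x'=-0.0262, y'=-0.0902
  e−x'=0.1462;  (l²−L²−(e−x')²−y'²−z²)/2L = -0.0079
  θ3 = atan2(B,A) + arccos(C/0.3630) = 0.4364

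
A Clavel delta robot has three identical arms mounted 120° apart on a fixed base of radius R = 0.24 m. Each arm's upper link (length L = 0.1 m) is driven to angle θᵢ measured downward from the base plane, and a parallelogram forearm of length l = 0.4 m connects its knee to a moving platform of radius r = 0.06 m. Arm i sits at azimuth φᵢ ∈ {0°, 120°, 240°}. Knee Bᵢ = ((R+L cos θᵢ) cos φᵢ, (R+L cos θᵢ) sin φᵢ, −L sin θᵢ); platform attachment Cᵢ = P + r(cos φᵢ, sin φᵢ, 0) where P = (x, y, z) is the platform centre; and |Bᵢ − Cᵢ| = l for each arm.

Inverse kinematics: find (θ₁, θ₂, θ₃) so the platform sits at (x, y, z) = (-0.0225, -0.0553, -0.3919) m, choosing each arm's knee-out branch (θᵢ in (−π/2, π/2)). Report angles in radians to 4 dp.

φ1=0.0° → target in arm frame (-0.0225, -0.0553)
  e−x'=0.2025;  (l²−L²−(e−x')²−y'²−z²)/2L = -0.2382
  γ=atan2(-0.3919,0.2025)=-1.0939;  ψ=arccos(-0.5401)=2.1413;  θ1=γ+ψ≈1.0475
rotate P by −φ2: (-0.0366, 0.0471, -0.3919)
  A cos θ + B sin θ = C:  0.2166·cos θ + -0.3919·sin θ = -0.2637
  γ=atan2(-0.3919,0.2166)=-1.0658;  ψ=arccos(-0.5889)=2.2005;  θ2=γ+ψ≈1.1347
φ3=240.0° → target in arm frame (0.0591, 0.0082)
  e−x'=0.1209;  (l²−L²−(e−x')²−y'²−z²)/2L = -0.0913
  γ=atan2(-0.3919,0.1209)=-1.2717;  ψ=arccos(-0.2226)=1.7953;  θ3=γ+ψ≈0.5236

θ₁ = 1.0475, θ₂ = 1.1347, θ₃ = 0.5236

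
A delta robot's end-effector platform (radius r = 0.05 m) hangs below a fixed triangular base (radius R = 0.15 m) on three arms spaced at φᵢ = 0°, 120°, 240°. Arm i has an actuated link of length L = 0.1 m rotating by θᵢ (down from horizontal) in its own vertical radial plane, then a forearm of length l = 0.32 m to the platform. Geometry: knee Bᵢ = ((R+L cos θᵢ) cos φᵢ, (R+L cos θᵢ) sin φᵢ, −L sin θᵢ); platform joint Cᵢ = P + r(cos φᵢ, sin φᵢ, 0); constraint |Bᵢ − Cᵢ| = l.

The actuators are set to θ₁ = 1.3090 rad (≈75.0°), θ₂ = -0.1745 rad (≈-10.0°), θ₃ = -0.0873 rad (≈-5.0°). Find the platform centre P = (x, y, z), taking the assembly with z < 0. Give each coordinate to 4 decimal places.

(-0.1545, 0.0062, -0.2508)

centre 1 = (0.1259·cos0.0°, 0.1259·sin0.0°, -0.0966) = (0.1259, 0.0000, -0.0966)
φ2=120.0°: virtual centre (-0.0992, 0.1719, 0.0174), radius l
φ3=240.0°: virtual centre (-0.0998, -0.1729, 0.0087), radius l
subtract pairs → two planes through P
[-0.4502 0.3438 0.2279]·P = 0.0145;  [-0.4514 -0.3458 0.2106]·P = 0.0147
det = 0.3108;  x = -0.0325+0.4864z,  y = -0.0003+-0.0259z
quadratic in z: (1.2373)z²+(0.0392)z+(-0.0680)=0, √Δ=0.5814 → z ∈ {-0.2508, 0.2191}; z = -0.2508 (taking z<0)
x = -0.1545, y = 0.0062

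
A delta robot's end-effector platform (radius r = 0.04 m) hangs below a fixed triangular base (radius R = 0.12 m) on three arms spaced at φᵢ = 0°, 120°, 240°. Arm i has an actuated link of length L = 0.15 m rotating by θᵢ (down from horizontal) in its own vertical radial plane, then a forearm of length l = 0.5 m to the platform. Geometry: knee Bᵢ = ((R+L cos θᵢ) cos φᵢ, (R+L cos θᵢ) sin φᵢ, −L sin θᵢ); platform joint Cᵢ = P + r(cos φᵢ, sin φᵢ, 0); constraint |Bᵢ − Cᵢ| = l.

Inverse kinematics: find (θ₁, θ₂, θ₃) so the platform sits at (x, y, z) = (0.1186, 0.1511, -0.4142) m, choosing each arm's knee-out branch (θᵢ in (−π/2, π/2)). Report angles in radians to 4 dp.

θ₁ = -0.3491, θ₂ = -0.1747, θ₃ = 0.6981

rotate P by −φ1: (0.1186, 0.1511, -0.4142)
  e−x'=-0.0386;  (l²−L²−(e−x')²−y'²−z²)/2L = 0.1054
  θ1 = atan2(B,A) + arccos(C/0.4160) = -0.3491
φ2=120.0° → target in arm frame (0.0716, -0.1783)
  e−x'=0.0084;  (l²−L²−(e−x')²−y'²−z²)/2L = 0.0803
  √(A²+B²)=0.4143;  θ2 = -1.5504+1.3757 ≈ -0.1747
arm 3 (φ=240.0°): x'=-0.1902, y'=0.0272
  e−x'=0.2702;  (l²−L²−(e−x')²−y'²−z²)/2L = -0.0593
  θ3 = atan2(B,A) + arccos(C/0.4945) = 0.6981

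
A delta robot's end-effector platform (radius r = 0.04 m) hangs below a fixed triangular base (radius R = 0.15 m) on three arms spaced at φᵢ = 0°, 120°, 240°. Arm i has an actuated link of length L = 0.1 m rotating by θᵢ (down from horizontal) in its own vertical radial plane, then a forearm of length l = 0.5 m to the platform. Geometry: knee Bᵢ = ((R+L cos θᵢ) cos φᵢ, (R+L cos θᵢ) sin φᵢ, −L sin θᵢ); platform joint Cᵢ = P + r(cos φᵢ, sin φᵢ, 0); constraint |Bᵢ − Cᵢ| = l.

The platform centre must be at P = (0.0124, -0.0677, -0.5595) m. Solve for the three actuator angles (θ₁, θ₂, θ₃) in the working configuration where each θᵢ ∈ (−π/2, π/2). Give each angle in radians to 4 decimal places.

arm 1 (φ=0.0°): x'=0.0124, y'=-0.0677
  A=0.0976, B=-0.5595, C=(l²−L²−A²−y'²−z²)/(2L)=-0.4357
  γ=atan2(-0.5595,0.0976)=-1.3981;  ψ=arccos(-0.7672)=2.4453;  θ1=γ+ψ≈1.0472
rotate P by −φ2: (-0.0648, 0.0231, -0.5595)
  e−x'=0.1748;  (l²−L²−(e−x')²−y'²−z²)/2L = -0.5207
  √(A²+B²)=0.5862;  θ2 = -1.2679+2.6644 ≈ 1.3965
rotate P by −φ3: (0.0524, 0.0446, -0.5595)
  A=0.0576, B=-0.5595, C=(l²−L²−A²−y'²−z²)/(2L)=-0.3917
  γ=atan2(-0.5595,0.0576)=-1.4683;  ψ=arccos(-0.6964)=2.3412;  θ3=γ+ψ≈0.8730

θ₁ = 1.0472, θ₂ = 1.3965, θ₃ = 0.8730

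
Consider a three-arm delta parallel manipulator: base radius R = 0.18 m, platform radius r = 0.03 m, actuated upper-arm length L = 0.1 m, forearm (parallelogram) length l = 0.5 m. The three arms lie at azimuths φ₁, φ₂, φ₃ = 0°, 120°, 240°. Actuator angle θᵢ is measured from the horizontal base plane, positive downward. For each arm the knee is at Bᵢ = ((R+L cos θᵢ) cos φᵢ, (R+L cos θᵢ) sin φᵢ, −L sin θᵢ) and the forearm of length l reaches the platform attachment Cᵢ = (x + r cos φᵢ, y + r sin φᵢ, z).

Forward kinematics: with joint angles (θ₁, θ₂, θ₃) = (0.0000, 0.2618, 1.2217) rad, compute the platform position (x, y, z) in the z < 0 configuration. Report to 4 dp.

(0.1009, 0.1179, -0.4625)

arm 1 at φ=0.0°: (R−r)+L cos θ1 = 0.2500;  S1 = (0.2500, 0.0000, 0.0000)
arm 2 at φ=120.0°: (R−r)+L cos θ2 = 0.2466;  S2 = (-0.1233, 0.2136, -0.0259)
S3 = (0.1842·cos240.0°, 0.1842·sin240.0°, -0.0940) = (-0.0921, -0.1595, -0.0940)
eliminate P² terms by subtracting sphere 1 from 2 and 3
[-0.7466 0.4271 -0.0518]·P = -0.0010;  [-0.6842 -0.3191 -0.1879]·P = -0.0197
det = 0.5304;  x = 0.0165+-0.1825z,  y = 0.0265+-0.1978z
into |P−S₁|² = l²: 1.0724z² + 0.0747z + -0.1948 = 0;  Δ = 0.8411;  z = -0.4625 or 0.3928 → z<0 root = -0.4625
x = 0.1009, y = 0.1179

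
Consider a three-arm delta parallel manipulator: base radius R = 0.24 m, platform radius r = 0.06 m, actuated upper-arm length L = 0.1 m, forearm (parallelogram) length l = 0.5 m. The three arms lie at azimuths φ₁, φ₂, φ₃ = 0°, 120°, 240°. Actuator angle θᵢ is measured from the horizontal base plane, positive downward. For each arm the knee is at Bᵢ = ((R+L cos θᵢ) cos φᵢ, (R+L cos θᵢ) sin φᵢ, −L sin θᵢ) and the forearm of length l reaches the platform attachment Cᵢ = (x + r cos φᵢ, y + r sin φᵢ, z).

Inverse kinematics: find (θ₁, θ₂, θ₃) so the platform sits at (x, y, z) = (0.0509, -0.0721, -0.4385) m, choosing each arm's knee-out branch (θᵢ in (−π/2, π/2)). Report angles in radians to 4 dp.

θ₁ = -0.0004, θ₂ = 0.7852, θ₃ = 0.0873

φ1=0.0° → target in arm frame (0.0509, -0.0721)
  A=0.1291, B=-0.4385, C=(l²−L²−A²−y'²−z²)/(2L)=0.1293
  √(A²+B²)=0.4571;  θ1 = -1.2845+1.2841 ≈ -0.0004
rotate P by −φ2: (-0.0879, -0.0080, -0.4385)
  A=0.2679, B=-0.4385, C=(l²−L²−A²−y'²−z²)/(2L)=-0.1206
  θ2 = atan2(B,A) + arccos(C/0.5139) = 0.7852
φ3=240.0° → target in arm frame (0.0370, 0.0801)
  A=0.1430, B=-0.4385, C=(l²−L²−A²−y'²−z²)/(2L)=0.1042
  γ=atan2(-0.4385,0.1430)=-1.2555;  ψ=arccos(0.2260)=1.3429;  θ3=γ+ψ≈0.0873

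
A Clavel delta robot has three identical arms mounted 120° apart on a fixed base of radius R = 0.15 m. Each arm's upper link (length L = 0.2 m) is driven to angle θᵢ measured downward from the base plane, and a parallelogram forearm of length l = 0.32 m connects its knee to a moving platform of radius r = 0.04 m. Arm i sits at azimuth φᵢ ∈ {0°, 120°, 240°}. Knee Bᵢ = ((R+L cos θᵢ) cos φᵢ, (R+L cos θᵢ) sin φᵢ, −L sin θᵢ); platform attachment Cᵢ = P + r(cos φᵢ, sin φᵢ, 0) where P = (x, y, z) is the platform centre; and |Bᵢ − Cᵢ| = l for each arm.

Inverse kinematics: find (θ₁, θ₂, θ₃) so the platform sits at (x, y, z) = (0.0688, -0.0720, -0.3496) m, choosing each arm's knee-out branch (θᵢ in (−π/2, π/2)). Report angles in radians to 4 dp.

arm 1 (φ=0.0°): x'=0.0688, y'=-0.0720
  e−x'=0.0412;  (l²−L²−(e−x')²−y'²−z²)/2L = -0.1668
  √(A²+B²)=0.3520;  θ1 = -1.4535+2.0643 ≈ 0.6108
φ2=120.0° → target in arm frame (-0.0968, -0.0236)
  e−x'=0.2068;  (l²−L²−(e−x')²−y'²−z²)/2L = -0.2578
  θ2 = atan2(B,A) + arccos(C/0.4062) = 1.2217
arm 3 (φ=240.0°): x'=0.0280, y'=0.0956
  A cos θ + B sin θ = C:  0.0820·cos θ + -0.3496·sin θ = -0.1892
  √(A²+B²)=0.3591;  θ3 = -1.3403+2.1258 ≈ 0.7855

θ₁ = 0.6108, θ₂ = 1.2217, θ₃ = 0.7855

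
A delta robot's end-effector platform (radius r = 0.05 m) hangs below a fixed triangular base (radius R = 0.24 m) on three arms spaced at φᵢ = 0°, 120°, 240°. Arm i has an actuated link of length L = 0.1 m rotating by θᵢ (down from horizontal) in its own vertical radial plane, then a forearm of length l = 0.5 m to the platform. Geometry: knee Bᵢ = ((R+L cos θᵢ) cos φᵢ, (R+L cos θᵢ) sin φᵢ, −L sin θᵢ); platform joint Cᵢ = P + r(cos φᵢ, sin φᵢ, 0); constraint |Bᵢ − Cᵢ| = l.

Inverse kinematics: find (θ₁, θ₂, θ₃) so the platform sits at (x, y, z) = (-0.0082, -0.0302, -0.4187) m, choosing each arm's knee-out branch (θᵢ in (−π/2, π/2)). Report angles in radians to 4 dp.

φ1=0.0° → target in arm frame (-0.0082, -0.0302)
  e−x'=0.1982;  (l²−L²−(e−x')²−y'²−z²)/2L = 0.1225
  θ1 = atan2(B,A) + arccos(C/0.4632) = 0.1745
arm 2 (φ=120.0°): x'=-0.0221, y'=0.0222
  A cos θ + B sin θ = C:  0.2121·cos θ + -0.4187·sin θ = 0.0962
  θ2 = atan2(B,A) + arccos(C/0.4693) = 0.2625
arm 3 (φ=240.0°): x'=0.0303, y'=0.0080
  A=0.1597, B=-0.4187, C=(l²−L²−A²−y'²−z²)/(2L)=0.1955
  θ3 = atan2(B,A) + arccos(C/0.4481) = -0.0870

θ₁ = 0.1745, θ₂ = 0.2625, θ₃ = -0.0870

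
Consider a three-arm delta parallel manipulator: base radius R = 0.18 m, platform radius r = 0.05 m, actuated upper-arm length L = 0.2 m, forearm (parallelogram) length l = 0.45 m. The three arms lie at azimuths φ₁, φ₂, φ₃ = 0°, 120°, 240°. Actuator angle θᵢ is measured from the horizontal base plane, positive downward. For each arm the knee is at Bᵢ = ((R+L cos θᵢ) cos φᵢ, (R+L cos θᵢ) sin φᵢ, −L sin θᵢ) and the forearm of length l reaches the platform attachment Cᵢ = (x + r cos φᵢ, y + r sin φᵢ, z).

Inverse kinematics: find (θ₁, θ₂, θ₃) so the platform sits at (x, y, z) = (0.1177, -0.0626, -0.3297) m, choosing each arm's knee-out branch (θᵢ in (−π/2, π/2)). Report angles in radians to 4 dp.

θ₁ = -0.3491, θ₂ = 0.6980, θ₃ = 0.2616

rotate P by −φ1: (0.1177, -0.0626, -0.3297)
  A=0.0123, B=-0.3297, C=(l²−L²−A²−y'²−z²)/(2L)=0.1243
  θ1 = atan2(B,A) + arccos(C/0.3299) = -0.3491
rotate P by −φ2: (-0.1131, -0.0706, -0.3297)
  A cos θ + B sin θ = C:  0.2431·cos θ + -0.3297·sin θ = -0.0257
  √(A²+B²)=0.4096;  θ2 = -0.9355+1.6335 ≈ 0.6980
arm 3 (φ=240.0°): x'=-0.0046, y'=0.1332
  A cos θ + B sin θ = C:  0.1346·cos θ + -0.3297·sin θ = 0.0448
  γ=atan2(-0.3297,0.1346)=-1.1831;  ψ=arccos(0.1258)=1.4447;  θ3=γ+ψ≈0.2616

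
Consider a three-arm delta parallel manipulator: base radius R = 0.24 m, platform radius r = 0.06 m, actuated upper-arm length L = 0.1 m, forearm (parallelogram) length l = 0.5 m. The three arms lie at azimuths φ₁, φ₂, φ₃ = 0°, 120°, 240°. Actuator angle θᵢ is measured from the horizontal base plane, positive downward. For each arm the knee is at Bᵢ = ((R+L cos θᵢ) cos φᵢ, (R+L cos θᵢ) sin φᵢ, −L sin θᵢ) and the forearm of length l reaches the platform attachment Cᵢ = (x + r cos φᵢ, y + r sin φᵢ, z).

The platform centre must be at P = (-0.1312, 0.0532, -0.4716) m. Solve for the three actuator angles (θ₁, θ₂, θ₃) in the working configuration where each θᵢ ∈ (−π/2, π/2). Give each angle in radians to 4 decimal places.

arm 1 (φ=0.0°): x'=-0.1312, y'=0.0532
  A cos θ + B sin θ = C:  0.3112·cos θ + -0.4716·sin θ = -0.4104
  γ=atan2(-0.4716,0.3112)=-0.9875;  ψ=arccos(-0.7264)=2.3838;  θ1=γ+ψ≈1.3963
arm 2 (φ=120.0°): x'=0.1117, y'=0.0870
  A cos θ + B sin θ = C:  0.0683·cos θ + -0.4716·sin θ = 0.0268
  γ=atan2(-0.4716,0.0683)=-1.4269;  ψ=arccos(0.0562)=1.5146;  θ2=γ+ψ≈0.0877
rotate P by −φ3: (0.0195, -0.1402, -0.4716)
  A=0.1605, B=-0.4716, C=(l²−L²−A²−y'²−z²)/(2L)=-0.1391
  γ=atan2(-0.4716,0.1605)=-1.2428;  ψ=arccos(-0.2792)=1.8538;  θ3=γ+ψ≈0.6110

θ₁ = 1.3963, θ₂ = 0.0877, θ₃ = 0.6110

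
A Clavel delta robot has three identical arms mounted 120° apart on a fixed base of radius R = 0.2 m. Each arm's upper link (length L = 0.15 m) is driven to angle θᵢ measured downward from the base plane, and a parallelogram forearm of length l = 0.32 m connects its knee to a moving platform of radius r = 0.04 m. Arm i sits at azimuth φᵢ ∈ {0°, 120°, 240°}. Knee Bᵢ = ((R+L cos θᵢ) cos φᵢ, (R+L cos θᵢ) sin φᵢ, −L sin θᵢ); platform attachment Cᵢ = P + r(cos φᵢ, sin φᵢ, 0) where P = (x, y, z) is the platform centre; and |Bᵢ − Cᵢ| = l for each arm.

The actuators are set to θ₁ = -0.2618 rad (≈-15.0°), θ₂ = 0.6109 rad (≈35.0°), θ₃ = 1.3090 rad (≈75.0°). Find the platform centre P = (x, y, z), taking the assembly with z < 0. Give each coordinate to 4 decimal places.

centre 1 = (0.3049·cos0.0°, 0.3049·sin0.0°, 0.0388) = (0.3049, 0.0000, 0.0388)
centre 2 = (0.2829·cos120.0°, 0.2829·sin120.0°, -0.0860) = (-0.1414, 0.2450, -0.0860)
arm 3 at φ=240.0°: ρ3 = 0.1988;  centre 3 = (-0.0994, -0.1722, -0.1449)
subtract pairs → two planes through P
[-0.8926 0.4899 -0.2497]·P = -0.0070;  [-0.8086 -0.3444 -0.3674]·P = -0.0339
det = 0.7036;  x = 0.0271+-0.3781z,  y = 0.0350+-0.1792z
quadratic in z: (1.1751)z²+(0.1199)z+(-0.0225)=0, √Δ=0.3466 → z ∈ {-0.1985, 0.0964}; z = -0.1985 (taking z<0)
x = 0.1021, y = 0.0705

(0.1021, 0.0705, -0.1985)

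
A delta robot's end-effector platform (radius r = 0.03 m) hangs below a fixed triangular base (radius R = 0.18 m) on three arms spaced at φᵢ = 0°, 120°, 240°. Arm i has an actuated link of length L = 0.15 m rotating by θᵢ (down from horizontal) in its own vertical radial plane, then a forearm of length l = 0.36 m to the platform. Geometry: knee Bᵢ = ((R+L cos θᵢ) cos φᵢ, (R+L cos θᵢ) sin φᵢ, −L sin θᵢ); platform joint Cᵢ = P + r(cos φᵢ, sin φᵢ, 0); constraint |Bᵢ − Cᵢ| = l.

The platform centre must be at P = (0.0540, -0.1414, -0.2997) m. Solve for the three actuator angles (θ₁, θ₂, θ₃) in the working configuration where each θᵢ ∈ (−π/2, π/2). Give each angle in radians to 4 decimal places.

θ₁ = 0.4367, θ₂ = 1.3965, θ₃ = 0.1745

arm 1 (φ=0.0°): x'=0.0540, y'=-0.1414
  A=0.0960, B=-0.2997, C=(l²−L²−A²−y'²−z²)/(2L)=-0.0398
  γ=atan2(-0.2997,0.0960)=-1.2608;  ψ=arccos(-0.1264)=1.6975;  θ1=γ+ψ≈0.4367
φ2=120.0° → target in arm frame (-0.1495, 0.0239)
  A cos θ + B sin θ = C:  0.2995·cos θ + -0.2997·sin θ = -0.2432
  γ=atan2(-0.2997,0.2995)=-0.7858;  ψ=arccos(-0.5741)=2.1823;  θ2=γ+ψ≈1.3965
φ3=240.0° → target in arm frame (0.0955, 0.1175)
  A=0.0545, B=-0.2997, C=(l²−L²−A²−y'²−z²)/(2L)=0.0017
  θ3 = atan2(B,A) + arccos(C/0.3046) = 0.1745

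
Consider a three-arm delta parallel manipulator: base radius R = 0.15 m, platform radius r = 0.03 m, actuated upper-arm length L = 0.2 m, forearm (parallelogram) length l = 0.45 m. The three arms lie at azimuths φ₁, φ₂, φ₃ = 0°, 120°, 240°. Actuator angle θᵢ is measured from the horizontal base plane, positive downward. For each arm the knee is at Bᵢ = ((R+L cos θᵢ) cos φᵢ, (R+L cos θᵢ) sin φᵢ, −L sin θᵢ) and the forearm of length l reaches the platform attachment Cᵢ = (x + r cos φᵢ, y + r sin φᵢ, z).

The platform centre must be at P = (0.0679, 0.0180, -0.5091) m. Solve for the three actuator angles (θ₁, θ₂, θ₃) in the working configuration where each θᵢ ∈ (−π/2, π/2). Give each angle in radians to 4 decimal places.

rotate P by −φ1: (0.0679, 0.0180, -0.5091)
  A=0.0521, B=-0.5091, C=(l²−L²−A²−y'²−z²)/(2L)=-0.2493
  θ1 = atan2(B,A) + arccos(C/0.5118) = 0.6108
rotate P by −φ2: (-0.0184, -0.0678, -0.5091)
  e−x'=0.1384;  (l²−L²−(e−x')²−y'²−z²)/2L = -0.3011
  γ=atan2(-0.5091,0.1384)=-1.3054;  ψ=arccos(-0.5707)=2.1781;  θ2=γ+ψ≈0.8727
φ3=240.0° → target in arm frame (-0.0495, 0.0498)
  A=0.1695, B=-0.5091, C=(l²−L²−A²−y'²−z²)/(2L)=-0.3198
  θ3 = atan2(B,A) + arccos(C/0.5366) = 0.9599

θ₁ = 0.6108, θ₂ = 0.8727, θ₃ = 0.9599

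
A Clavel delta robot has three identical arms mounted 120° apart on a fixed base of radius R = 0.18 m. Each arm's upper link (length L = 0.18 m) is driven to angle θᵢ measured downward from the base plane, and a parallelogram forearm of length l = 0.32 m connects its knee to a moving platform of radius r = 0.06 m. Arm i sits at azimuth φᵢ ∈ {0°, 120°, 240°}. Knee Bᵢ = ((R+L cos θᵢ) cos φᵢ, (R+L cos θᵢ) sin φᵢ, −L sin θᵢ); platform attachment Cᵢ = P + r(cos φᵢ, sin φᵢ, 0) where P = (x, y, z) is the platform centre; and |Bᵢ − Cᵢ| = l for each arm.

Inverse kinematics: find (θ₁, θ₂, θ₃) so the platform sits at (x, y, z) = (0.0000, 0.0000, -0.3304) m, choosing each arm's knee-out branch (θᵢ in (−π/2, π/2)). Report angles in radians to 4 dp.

θ₁ = 0.7854, θ₂ = 0.7854, θ₃ = 0.7854

rotate P by −φ1: (0.0000, 0.0000, -0.3304)
  A cos θ + B sin θ = C:  0.1200·cos θ + -0.3304·sin θ = -0.1488
  √(A²+B²)=0.3515;  θ1 = -1.2224+2.0079 ≈ 0.7854
φ2=120.0° → target in arm frame (0.0000, 0.0000)
  e−x'=0.1200;  (l²−L²−(e−x')²−y'²−z²)/2L = -0.1488
  θ2 = atan2(B,A) + arccos(C/0.3515) = 0.7854
arm 3 (φ=240.0°): x'=0.0000, y'=0.0000
  e−x'=0.1200;  (l²−L²−(e−x')²−y'²−z²)/2L = -0.1488
  γ=atan2(-0.3304,0.1200)=-1.2224;  ψ=arccos(-0.4233)=2.0079;  θ3=γ+ψ≈0.7854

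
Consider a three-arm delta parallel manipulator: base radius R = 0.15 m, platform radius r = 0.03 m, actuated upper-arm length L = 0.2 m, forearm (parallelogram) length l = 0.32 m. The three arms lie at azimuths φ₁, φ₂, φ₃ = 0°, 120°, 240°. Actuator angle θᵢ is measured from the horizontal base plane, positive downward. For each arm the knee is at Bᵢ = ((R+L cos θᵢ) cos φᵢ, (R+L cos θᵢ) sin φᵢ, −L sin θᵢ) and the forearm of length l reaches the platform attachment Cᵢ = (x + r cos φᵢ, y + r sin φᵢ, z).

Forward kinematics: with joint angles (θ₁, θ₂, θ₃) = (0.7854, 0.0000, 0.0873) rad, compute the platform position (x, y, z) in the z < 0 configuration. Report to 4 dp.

(-0.0584, 0.0043, -0.1329)

φ1=0.0°: virtual centre (0.2614, 0.0000, -0.1414), radius l
arm 2 at φ=120.0°: (R−r)+L cos θ2 = 0.3200;  S2 = (-0.1600, 0.2771, 0.0000)
S3 = (0.3192·cos240.0°, 0.3192·sin240.0°, -0.0174) = (-0.1596, -0.2765, -0.0174)
subtract pairs → two planes through P
plane₁₂: -0.8428x+0.5543y+0.2828z = 0.0141
det = 0.9328;  x = -0.0166+0.3150z,  y = 0.0002+-0.0313z
into |P−S₁|² = l²: 1.1002z² + 0.1077z + -0.0051 = 0;  Δ = 0.0341;  z = -0.1329 or 0.0350 → z<0 root = -0.1329
x = -0.0584, y = 0.0043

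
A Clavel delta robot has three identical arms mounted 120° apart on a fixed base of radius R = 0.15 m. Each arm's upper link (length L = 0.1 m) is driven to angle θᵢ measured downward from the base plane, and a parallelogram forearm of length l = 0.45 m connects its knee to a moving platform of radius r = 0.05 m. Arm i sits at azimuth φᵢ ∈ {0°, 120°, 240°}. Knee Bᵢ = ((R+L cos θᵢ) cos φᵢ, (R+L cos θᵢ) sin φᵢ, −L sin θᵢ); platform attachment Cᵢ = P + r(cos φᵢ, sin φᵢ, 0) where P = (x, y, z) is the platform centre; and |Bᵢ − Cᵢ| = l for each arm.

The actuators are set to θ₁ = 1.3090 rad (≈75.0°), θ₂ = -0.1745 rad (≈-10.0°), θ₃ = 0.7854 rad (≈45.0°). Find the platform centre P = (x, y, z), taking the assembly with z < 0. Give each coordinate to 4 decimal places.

(-0.1568, 0.1192, -0.4258)

φ1=0.0°: virtual centre (0.1259, 0.0000, -0.0966), radius l
S2 = (0.1985·cos120.0°, 0.1985·sin120.0°, 0.0174) = (-0.0992, 0.1719, 0.0174)
arm 3 at φ=240.0°: (R−r)+L cos θ3 = 0.1707;  S3 = (-0.0854, -0.1478, -0.0707)
subtract pairs → two planes through P
linear system: -0.4502x+0.3438y = 0.0145−0.2279z; -0.4225x+-0.2957y = 0.0090−0.0518z
det = 0.2784;  x = -0.0265+0.3060z,  y = 0.0075+-0.2622z
sphere 1 gives Az²+Bz+C=0 with A=1.1624, B=0.0960, C=-0.1699;  B²−4AC=0.7991;  roots -0.4258, 0.3432;  negative root z = -0.4258
x = -0.1568, y = 0.1192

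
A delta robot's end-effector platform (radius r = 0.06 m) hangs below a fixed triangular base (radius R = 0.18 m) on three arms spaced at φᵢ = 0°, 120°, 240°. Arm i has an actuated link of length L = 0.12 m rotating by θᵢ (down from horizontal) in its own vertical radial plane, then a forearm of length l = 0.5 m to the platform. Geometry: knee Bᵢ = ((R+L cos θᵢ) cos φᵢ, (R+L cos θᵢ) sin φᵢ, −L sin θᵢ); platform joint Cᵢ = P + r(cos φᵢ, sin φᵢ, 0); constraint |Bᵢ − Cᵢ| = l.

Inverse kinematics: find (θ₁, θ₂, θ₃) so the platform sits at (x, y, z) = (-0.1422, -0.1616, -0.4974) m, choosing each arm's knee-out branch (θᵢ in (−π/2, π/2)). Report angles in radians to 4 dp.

θ₁ = 1.3967, θ₂ = 1.1348, θ₃ = 0.0003

arm 1 (φ=0.0°): x'=-0.1422, y'=-0.1616
  A=0.2622, B=-0.4974, C=(l²−L²−A²−y'²−z²)/(2L)=-0.4445
  γ=atan2(-0.4974,0.2622)=-1.0857;  ψ=arccos(-0.7905)=2.4824;  θ1=γ+ψ≈1.3967
φ2=120.0° → target in arm frame (-0.0688, 0.2039)
  A=0.1888, B=-0.4974, C=(l²−L²−A²−y'²−z²)/(2L)=-0.3711
  θ2 = atan2(B,A) + arccos(C/0.5320) = 1.1348
arm 3 (φ=240.0°): x'=0.2110, y'=-0.0423
  A cos θ + B sin θ = C:  -0.0910·cos θ + -0.4974·sin θ = -0.0912
  θ3 = atan2(B,A) + arccos(C/0.5057) = 0.0003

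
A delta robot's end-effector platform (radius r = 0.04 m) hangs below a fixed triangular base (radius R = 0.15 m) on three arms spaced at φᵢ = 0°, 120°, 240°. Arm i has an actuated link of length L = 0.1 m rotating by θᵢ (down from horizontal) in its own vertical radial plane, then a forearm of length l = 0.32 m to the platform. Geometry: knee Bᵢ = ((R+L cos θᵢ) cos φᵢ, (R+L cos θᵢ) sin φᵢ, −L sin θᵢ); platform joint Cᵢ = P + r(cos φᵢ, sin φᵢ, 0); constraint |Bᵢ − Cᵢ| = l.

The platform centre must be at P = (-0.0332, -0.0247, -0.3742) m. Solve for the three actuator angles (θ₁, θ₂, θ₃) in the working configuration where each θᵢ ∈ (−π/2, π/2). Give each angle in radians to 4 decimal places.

θ₁ = 1.3966, θ₂ = 1.2221, θ₃ = 0.9606

arm 1 (φ=0.0°): x'=-0.0332, y'=-0.0247
  A=0.1432, B=-0.3742, C=(l²−L²−A²−y'²−z²)/(2L)=-0.3437
  θ1 = atan2(B,A) + arccos(C/0.4007) = 1.3966
φ2=120.0° → target in arm frame (-0.0048, 0.0411)
  e−x'=0.1148;  (l²−L²−(e−x')²−y'²−z²)/2L = -0.3125
  γ=atan2(-0.3742,0.1148)=-1.2731;  ψ=arccos(-0.7983)=2.4952;  θ2=γ+ψ≈1.2221
arm 3 (φ=240.0°): x'=0.0380, y'=-0.0164
  A cos θ + B sin θ = C:  0.0720·cos θ + -0.3742·sin θ = -0.2654
  θ3 = atan2(B,A) + arccos(C/0.3811) = 0.9606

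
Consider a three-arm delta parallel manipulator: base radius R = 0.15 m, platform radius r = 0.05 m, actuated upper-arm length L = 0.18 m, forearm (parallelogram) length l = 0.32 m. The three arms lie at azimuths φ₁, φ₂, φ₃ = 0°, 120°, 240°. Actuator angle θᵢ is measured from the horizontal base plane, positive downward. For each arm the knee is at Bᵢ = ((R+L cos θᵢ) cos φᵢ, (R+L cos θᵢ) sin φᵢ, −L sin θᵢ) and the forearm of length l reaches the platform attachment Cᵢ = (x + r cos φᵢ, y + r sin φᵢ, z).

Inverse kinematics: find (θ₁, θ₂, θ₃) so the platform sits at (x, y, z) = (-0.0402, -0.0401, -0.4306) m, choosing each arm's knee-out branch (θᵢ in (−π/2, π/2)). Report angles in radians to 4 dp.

φ1=0.0° → target in arm frame (-0.0402, -0.0401)
  A cos θ + B sin θ = C:  0.1402·cos θ + -0.4306·sin θ = -0.3797
  θ1 = atan2(B,A) + arccos(C/0.4528) = 1.3091
rotate P by −φ2: (-0.0146, 0.0549, -0.4306)
  e−x'=0.1146;  (l²−L²−(e−x')²−y'²−z²)/2L = -0.3655
  θ2 = atan2(B,A) + arccos(C/0.4456) = 1.2219
arm 3 (φ=240.0°): x'=0.0548, y'=-0.0148
  A cos θ + B sin θ = C:  0.0452·cos θ + -0.4306·sin θ = -0.3269
  θ3 = atan2(B,A) + arccos(C/0.4330) = 0.9601

θ₁ = 1.3091, θ₂ = 1.2219, θ₃ = 0.9601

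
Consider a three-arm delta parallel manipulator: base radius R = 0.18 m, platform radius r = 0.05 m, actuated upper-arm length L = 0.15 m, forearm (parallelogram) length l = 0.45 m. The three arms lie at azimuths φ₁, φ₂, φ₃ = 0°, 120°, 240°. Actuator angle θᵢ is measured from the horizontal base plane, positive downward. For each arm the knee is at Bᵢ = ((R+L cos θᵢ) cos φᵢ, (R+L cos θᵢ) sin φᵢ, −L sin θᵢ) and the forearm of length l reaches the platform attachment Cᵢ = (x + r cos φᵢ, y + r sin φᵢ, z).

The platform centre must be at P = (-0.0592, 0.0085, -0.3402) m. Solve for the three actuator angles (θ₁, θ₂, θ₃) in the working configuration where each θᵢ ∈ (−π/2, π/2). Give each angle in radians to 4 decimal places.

φ1=0.0° → target in arm frame (-0.0592, 0.0085)
  A cos θ + B sin θ = C:  0.1892·cos θ + -0.3402·sin θ = 0.0947
  √(A²+B²)=0.3893;  θ1 = -1.0632+1.3252 ≈ 0.2619
rotate P by −φ2: (0.0370, 0.0470, -0.3402)
  A=0.0930, B=-0.3402, C=(l²−L²−A²−y'²−z²)/(2L)=0.1780
  √(A²+B²)=0.3527;  θ2 = -1.3038+1.0418 ≈ -0.2620
rotate P by −φ3: (0.0222, -0.0555, -0.3402)
  A=0.1078, B=-0.3402, C=(l²−L²−A²−y'²−z²)/(2L)=0.1652
  γ=atan2(-0.3402,0.1078)=-1.2640;  ψ=arccos(0.4630)=1.0894;  θ3=γ+ψ≈-0.1746

θ₁ = 0.2619, θ₂ = -0.2620, θ₃ = -0.1746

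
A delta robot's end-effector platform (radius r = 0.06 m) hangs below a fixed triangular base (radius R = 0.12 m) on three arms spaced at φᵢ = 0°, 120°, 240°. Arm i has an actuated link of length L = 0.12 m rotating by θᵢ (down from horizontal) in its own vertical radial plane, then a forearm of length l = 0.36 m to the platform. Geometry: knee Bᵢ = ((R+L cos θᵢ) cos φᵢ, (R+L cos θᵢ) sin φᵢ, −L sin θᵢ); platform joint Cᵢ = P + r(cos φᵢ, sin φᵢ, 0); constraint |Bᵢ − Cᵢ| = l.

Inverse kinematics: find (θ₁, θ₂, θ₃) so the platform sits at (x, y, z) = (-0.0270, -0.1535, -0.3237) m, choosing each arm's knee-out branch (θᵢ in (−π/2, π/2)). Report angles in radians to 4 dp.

θ₁ = 0.5230, θ₂ = 0.8724, θ₃ = -0.2622

rotate P by −φ1: (-0.0270, -0.1535, -0.3237)
  A=0.0870, B=-0.3237, C=(l²−L²−A²−y'²−z²)/(2L)=-0.0863
  γ=atan2(-0.3237,0.0870)=-1.3082;  ψ=arccos(-0.2575)=1.8312;  θ1=γ+ψ≈0.5230
rotate P by −φ2: (-0.1194, 0.1001, -0.3237)
  A cos θ + B sin θ = C:  0.1794·cos θ + -0.3237·sin θ = -0.1325
  θ2 = atan2(B,A) + arccos(C/0.3701) = 0.8724
rotate P by −φ3: (0.1464, 0.0534, -0.3237)
  A=-0.0864, B=-0.3237, C=(l²−L²−A²−y'²−z²)/(2L)=0.0004
  γ=atan2(-0.3237,-0.0864)=-1.8317;  ψ=arccos(0.0012)=1.5696;  θ3=γ+ψ≈-0.2622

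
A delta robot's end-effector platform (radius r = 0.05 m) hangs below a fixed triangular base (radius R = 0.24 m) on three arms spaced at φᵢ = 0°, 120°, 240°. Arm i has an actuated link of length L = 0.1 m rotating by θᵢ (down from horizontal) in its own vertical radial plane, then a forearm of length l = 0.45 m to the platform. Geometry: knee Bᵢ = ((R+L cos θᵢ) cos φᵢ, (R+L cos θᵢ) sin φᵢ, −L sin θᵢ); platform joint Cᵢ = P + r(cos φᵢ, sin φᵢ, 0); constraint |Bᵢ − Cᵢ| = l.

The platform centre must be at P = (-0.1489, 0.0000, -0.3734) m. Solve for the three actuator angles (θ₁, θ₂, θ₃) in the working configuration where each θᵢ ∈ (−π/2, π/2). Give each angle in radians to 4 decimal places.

arm 1 (φ=0.0°): x'=-0.1489, y'=0.0000
  A cos θ + B sin θ = C:  0.3389·cos θ + -0.3734·sin θ = -0.3089
  √(A²+B²)=0.5043;  θ1 = -0.8338+2.2301 ≈ 1.3963
φ2=120.0° → target in arm frame (0.0744, 0.1290)
  A cos θ + B sin θ = C:  0.1156·cos θ + -0.3734·sin θ = 0.1155
  √(A²+B²)=0.3909;  θ2 = -1.2707+1.2709 ≈ 0.0002
rotate P by −φ3: (0.0745, -0.1290, -0.3734)
  e−x'=0.1155;  (l²−L²−(e−x')²−y'²−z²)/2L = 0.1155
  θ3 = atan2(B,A) + arccos(C/0.3909) = 0.0002

θ₁ = 1.3963, θ₂ = 0.0002, θ₃ = 0.0002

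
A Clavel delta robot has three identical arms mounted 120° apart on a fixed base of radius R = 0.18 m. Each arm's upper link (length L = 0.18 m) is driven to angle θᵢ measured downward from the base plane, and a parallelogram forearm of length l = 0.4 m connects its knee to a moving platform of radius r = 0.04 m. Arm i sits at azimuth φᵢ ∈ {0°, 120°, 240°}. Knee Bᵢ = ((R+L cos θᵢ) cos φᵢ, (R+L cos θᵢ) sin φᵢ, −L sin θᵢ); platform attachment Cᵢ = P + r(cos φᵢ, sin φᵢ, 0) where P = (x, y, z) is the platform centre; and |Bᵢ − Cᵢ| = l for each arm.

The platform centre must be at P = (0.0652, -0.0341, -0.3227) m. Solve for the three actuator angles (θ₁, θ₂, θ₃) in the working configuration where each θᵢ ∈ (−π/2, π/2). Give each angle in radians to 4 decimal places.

rotate P by −φ1: (0.0652, -0.0341, -0.3227)
  e−x'=0.0748;  (l²−L²−(e−x')²−y'²−z²)/2L = 0.0464
  γ=atan2(-0.3227,0.0748)=-1.3430;  ψ=arccos(0.1401)=1.4302;  θ1=γ+ψ≈0.0872
rotate P by −φ2: (-0.0621, -0.0394, -0.3227)
  e−x'=0.2021;  (l²−L²−(e−x')²−y'²−z²)/2L = -0.0526
  θ2 = atan2(B,A) + arccos(C/0.3808) = 0.6982
arm 3 (φ=240.0°): x'=-0.0031, y'=0.0735
  e−x'=0.1431;  (l²−L²−(e−x')²−y'²−z²)/2L = -0.0067
  √(A²+B²)=0.3530;  θ3 = -1.1535+1.5897 ≈ 0.4363

θ₁ = 0.0872, θ₂ = 0.6982, θ₃ = 0.4363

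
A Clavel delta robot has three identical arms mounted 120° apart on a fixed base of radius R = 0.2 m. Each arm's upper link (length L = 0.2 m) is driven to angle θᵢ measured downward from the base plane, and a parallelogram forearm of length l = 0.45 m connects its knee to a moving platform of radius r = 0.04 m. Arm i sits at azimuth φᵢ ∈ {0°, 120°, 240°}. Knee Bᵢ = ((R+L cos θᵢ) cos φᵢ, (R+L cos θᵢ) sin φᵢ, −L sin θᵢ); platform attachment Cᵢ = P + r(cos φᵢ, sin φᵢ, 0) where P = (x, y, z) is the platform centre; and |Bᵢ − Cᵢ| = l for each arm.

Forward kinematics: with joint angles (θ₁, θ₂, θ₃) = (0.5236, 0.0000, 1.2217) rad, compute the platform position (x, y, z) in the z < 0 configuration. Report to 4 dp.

(0.0301, 0.1842, -0.3769)

arm 1 at φ=0.0°: ρ1 = 0.3332;  centre 1 = (0.3332, 0.0000, -0.1000)
arm 2 at φ=120.0°: ρ2 = 0.3600;  centre 2 = (-0.1800, 0.3118, 0.0000)
centre 3 = (0.2284·cos240.0°, 0.2284·sin240.0°, -0.1879) = (-0.1142, -0.1978, -0.1879)
subtract pairs → two planes through P
linear system: -1.0264x+0.6235y = 0.0086−0.2000z; -0.8948x+-0.3956y = -0.0335−-0.1759z
Cramer: x(z) = 0.0182-0.0317z;  y(z) = 0.0437-0.3729z
quadratic in z: (1.1401)z²+(0.1874)z+(-0.0913)=0, √Δ=0.6721 → z ∈ {-0.3769, 0.2126}; z = -0.3769 (taking z<0)
x = 0.0301, y = 0.1842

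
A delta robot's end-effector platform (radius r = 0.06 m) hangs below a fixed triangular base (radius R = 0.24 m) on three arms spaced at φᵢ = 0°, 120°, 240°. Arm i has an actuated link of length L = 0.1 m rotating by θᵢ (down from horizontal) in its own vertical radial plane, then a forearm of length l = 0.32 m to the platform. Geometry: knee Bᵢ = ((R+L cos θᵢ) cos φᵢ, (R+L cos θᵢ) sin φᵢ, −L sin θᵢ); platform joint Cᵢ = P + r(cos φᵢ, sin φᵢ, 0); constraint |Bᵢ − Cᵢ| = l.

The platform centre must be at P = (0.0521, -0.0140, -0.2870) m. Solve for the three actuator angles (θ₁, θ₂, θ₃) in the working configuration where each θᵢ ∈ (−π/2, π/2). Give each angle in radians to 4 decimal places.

θ₁ = 0.5232, θ₂ = 1.2219, θ₃ = 1.0468

rotate P by −φ1: (0.0521, -0.0140, -0.2870)
  A=0.1279, B=-0.2870, C=(l²−L²−A²−y'²−z²)/(2L)=-0.0326
  √(A²+B²)=0.3142;  θ1 = -1.1516+1.6748 ≈ 0.5232
arm 2 (φ=120.0°): x'=-0.0382, y'=-0.0381
  A cos θ + B sin θ = C:  0.2182·cos θ + -0.2870·sin θ = -0.1951
  θ2 = atan2(B,A) + arccos(C/0.3605) = 1.2219
rotate P by −φ3: (-0.0139, 0.0521, -0.2870)
  A cos θ + B sin θ = C:  0.1939·cos θ + -0.2870·sin θ = -0.1515
  γ=atan2(-0.2870,0.1939)=-0.9766;  ψ=arccos(-0.4373)=2.0234;  θ3=γ+ψ≈1.0468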